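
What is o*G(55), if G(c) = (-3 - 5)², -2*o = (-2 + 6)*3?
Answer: -384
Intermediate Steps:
o = -6 (o = -(-2 + 6)*3/2 = -2*3 = -½*12 = -6)
G(c) = 64 (G(c) = (-8)² = 64)
o*G(55) = -6*64 = -384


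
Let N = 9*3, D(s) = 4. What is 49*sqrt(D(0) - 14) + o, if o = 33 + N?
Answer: 60 + 49*I*sqrt(10) ≈ 60.0 + 154.95*I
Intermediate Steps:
N = 27
o = 60 (o = 33 + 27 = 60)
49*sqrt(D(0) - 14) + o = 49*sqrt(4 - 14) + 60 = 49*sqrt(-10) + 60 = 49*(I*sqrt(10)) + 60 = 49*I*sqrt(10) + 60 = 60 + 49*I*sqrt(10)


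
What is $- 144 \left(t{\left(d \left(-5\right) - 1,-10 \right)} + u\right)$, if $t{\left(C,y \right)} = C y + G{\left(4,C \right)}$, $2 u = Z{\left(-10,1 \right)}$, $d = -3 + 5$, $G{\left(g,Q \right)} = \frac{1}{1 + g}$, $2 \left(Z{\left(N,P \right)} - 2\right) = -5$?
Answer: $- \frac{79164}{5} \approx -15833.0$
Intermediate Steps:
$Z{\left(N,P \right)} = - \frac{1}{2}$ ($Z{\left(N,P \right)} = 2 + \frac{1}{2} \left(-5\right) = 2 - \frac{5}{2} = - \frac{1}{2}$)
$d = 2$
$u = - \frac{1}{4}$ ($u = \frac{1}{2} \left(- \frac{1}{2}\right) = - \frac{1}{4} \approx -0.25$)
$t{\left(C,y \right)} = \frac{1}{5} + C y$ ($t{\left(C,y \right)} = C y + \frac{1}{1 + 4} = C y + \frac{1}{5} = \frac{1}{5} + C y$)
$- 144 \left(t{\left(d \left(-5\right) - 1,-10 \right)} + u\right) = - 144 \left(\left(\frac{1}{5} + \left(2 \left(-5\right) - 1\right) \left(-10\right)\right) - \frac{1}{4}\right) = - 144 \left(\left(\frac{1}{5} + \left(-10 - 1\right) \left(-10\right)\right) - \frac{1}{4}\right) = - 144 \left(\left(\frac{1}{5} - -110\right) - \frac{1}{4}\right) = - 144 \left(\left(\frac{1}{5} + 110\right) - \frac{1}{4}\right) = - 144 \left(\frac{551}{5} - \frac{1}{4}\right) = \left(-144\right) \frac{2199}{20} = - \frac{79164}{5}$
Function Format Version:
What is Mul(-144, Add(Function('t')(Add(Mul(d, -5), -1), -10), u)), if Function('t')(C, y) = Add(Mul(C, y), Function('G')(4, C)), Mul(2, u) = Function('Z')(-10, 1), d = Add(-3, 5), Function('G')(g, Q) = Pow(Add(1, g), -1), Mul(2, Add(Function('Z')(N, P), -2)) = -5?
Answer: Rational(-79164, 5) ≈ -15833.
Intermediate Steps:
Function('Z')(N, P) = Rational(-1, 2) (Function('Z')(N, P) = Add(2, Mul(Rational(1, 2), -5)) = Add(2, Rational(-5, 2)) = Rational(-1, 2))
d = 2
u = Rational(-1, 4) (u = Mul(Rational(1, 2), Rational(-1, 2)) = Rational(-1, 4) ≈ -0.25000)
Function('t')(C, y) = Add(Rational(1, 5), Mul(C, y)) (Function('t')(C, y) = Add(Mul(C, y), Pow(Add(1, 4), -1)) = Add(Mul(C, y), Pow(5, -1)) = Add(Mul(C, y), Rational(1, 5)) = Add(Rational(1, 5), Mul(C, y)))
Mul(-144, Add(Function('t')(Add(Mul(d, -5), -1), -10), u)) = Mul(-144, Add(Add(Rational(1, 5), Mul(Add(Mul(2, -5), -1), -10)), Rational(-1, 4))) = Mul(-144, Add(Add(Rational(1, 5), Mul(Add(-10, -1), -10)), Rational(-1, 4))) = Mul(-144, Add(Add(Rational(1, 5), Mul(-11, -10)), Rational(-1, 4))) = Mul(-144, Add(Add(Rational(1, 5), 110), Rational(-1, 4))) = Mul(-144, Add(Rational(551, 5), Rational(-1, 4))) = Mul(-144, Rational(2199, 20)) = Rational(-79164, 5)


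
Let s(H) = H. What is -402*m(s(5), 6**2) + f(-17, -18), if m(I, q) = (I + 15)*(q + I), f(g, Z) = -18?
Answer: -329658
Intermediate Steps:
m(I, q) = (15 + I)*(I + q)
-402*m(s(5), 6**2) + f(-17, -18) = -402*(5**2 + 15*5 + 15*6**2 + 5*6**2) - 18 = -402*(25 + 75 + 15*36 + 5*36) - 18 = -402*(25 + 75 + 540 + 180) - 18 = -402*820 - 18 = -329640 - 18 = -329658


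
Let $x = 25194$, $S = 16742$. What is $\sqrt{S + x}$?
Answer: $4 \sqrt{2621} \approx 204.78$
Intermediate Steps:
$\sqrt{S + x} = \sqrt{16742 + 25194} = \sqrt{41936} = 4 \sqrt{2621}$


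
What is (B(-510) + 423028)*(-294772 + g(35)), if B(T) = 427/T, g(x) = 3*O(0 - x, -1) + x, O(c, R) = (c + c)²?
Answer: -60416261362561/510 ≈ -1.1846e+11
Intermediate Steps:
O(c, R) = 4*c² (O(c, R) = (2*c)² = 4*c²)
g(x) = x + 12*x² (g(x) = 3*(4*(0 - x)²) + x = 3*(4*(-x)²) + x = 3*(4*x²) + x = 12*x² + x = x + 12*x²)
(B(-510) + 423028)*(-294772 + g(35)) = (427/(-510) + 423028)*(-294772 + 35*(1 + 12*35)) = (427*(-1/510) + 423028)*(-294772 + 35*(1 + 420)) = (-427/510 + 423028)*(-294772 + 35*421) = 215743853*(-294772 + 14735)/510 = (215743853/510)*(-280037) = -60416261362561/510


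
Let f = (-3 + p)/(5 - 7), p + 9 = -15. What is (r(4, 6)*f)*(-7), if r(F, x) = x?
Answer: -567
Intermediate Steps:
p = -24 (p = -9 - 15 = -24)
f = 27/2 (f = (-3 - 24)/(5 - 7) = -27/(-2) = -27*(-½) = 27/2 ≈ 13.500)
(r(4, 6)*f)*(-7) = (6*(27/2))*(-7) = 81*(-7) = -567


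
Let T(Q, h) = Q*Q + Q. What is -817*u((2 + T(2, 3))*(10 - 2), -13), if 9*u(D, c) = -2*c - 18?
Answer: -6536/9 ≈ -726.22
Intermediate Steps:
T(Q, h) = Q + Q**2 (T(Q, h) = Q**2 + Q = Q + Q**2)
u(D, c) = -2 - 2*c/9 (u(D, c) = (-2*c - 18)/9 = (-18 - 2*c)/9 = -2 - 2*c/9)
-817*u((2 + T(2, 3))*(10 - 2), -13) = -817*(-2 - 2/9*(-13)) = -817*(-2 + 26/9) = -817*8/9 = -6536/9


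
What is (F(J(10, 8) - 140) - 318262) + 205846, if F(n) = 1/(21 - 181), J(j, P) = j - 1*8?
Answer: -17986561/160 ≈ -1.1242e+5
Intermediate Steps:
J(j, P) = -8 + j (J(j, P) = j - 8 = -8 + j)
F(n) = -1/160 (F(n) = 1/(-160) = -1/160)
(F(J(10, 8) - 140) - 318262) + 205846 = (-1/160 - 318262) + 205846 = -50921921/160 + 205846 = -17986561/160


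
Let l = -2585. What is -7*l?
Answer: 18095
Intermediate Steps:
-7*l = -7*(-2585) = 18095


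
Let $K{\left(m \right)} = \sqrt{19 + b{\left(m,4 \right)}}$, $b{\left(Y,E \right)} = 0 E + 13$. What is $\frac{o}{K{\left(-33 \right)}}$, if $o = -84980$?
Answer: $- \frac{21245 \sqrt{2}}{2} \approx -15022.0$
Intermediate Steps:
$b{\left(Y,E \right)} = 13$ ($b{\left(Y,E \right)} = 0 + 13 = 13$)
$K{\left(m \right)} = 4 \sqrt{2}$ ($K{\left(m \right)} = \sqrt{19 + 13} = \sqrt{32} = 4 \sqrt{2}$)
$\frac{o}{K{\left(-33 \right)}} = - \frac{84980}{4 \sqrt{2}} = - 84980 \frac{\sqrt{2}}{8} = - \frac{21245 \sqrt{2}}{2}$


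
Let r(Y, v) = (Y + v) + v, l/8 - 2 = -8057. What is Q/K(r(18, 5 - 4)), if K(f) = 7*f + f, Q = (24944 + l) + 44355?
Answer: 4859/160 ≈ 30.369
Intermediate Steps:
l = -64440 (l = 16 + 8*(-8057) = 16 - 64456 = -64440)
Q = 4859 (Q = (24944 - 64440) + 44355 = -39496 + 44355 = 4859)
r(Y, v) = Y + 2*v
K(f) = 8*f
Q/K(r(18, 5 - 4)) = 4859/((8*(18 + 2*(5 - 4)))) = 4859/((8*(18 + 2*1))) = 4859/((8*(18 + 2))) = 4859/((8*20)) = 4859/160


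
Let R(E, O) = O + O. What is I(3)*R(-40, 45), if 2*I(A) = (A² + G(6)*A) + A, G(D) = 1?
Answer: 675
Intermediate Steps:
R(E, O) = 2*O
I(A) = A + A²/2 (I(A) = ((A² + 1*A) + A)/2 = ((A² + A) + A)/2 = ((A + A²) + A)/2 = (A² + 2*A)/2 = A + A²/2)
I(3)*R(-40, 45) = ((½)*3*(2 + 3))*(2*45) = ((½)*3*5)*90 = (15/2)*90 = 675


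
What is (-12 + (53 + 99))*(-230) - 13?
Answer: -32213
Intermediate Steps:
(-12 + (53 + 99))*(-230) - 13 = (-12 + 152)*(-230) - 13 = 140*(-230) - 13 = -32200 - 13 = -32213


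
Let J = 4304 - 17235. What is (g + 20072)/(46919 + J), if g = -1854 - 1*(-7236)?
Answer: 12727/16994 ≈ 0.74891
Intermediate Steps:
g = 5382 (g = -1854 + 7236 = 5382)
J = -12931
(g + 20072)/(46919 + J) = (5382 + 20072)/(46919 - 12931) = 25454/33988 = 25454*(1/33988) = 12727/16994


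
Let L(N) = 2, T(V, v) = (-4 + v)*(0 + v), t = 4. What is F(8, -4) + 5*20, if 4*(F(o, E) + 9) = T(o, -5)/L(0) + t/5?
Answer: 3873/40 ≈ 96.825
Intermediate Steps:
T(V, v) = v*(-4 + v) (T(V, v) = (-4 + v)*v = v*(-4 + v))
F(o, E) = -127/40 (F(o, E) = -9 + (-5*(-4 - 5)/2 + 4/5)/4 = -9 + (-5*(-9)*(½) + 4*(⅕))/4 = -9 + (45*(½) + ⅘)/4 = -9 + (45/2 + ⅘)/4 = -9 + (¼)*(233/10) = -9 + 233/40 = -127/40)
F(8, -4) + 5*20 = -127/40 + 5*20 = -127/40 + 100 = 3873/40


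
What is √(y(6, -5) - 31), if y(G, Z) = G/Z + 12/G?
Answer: I*√755/5 ≈ 5.4955*I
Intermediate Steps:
y(G, Z) = 12/G + G/Z
√(y(6, -5) - 31) = √((12/6 + 6/(-5)) - 31) = √((12*(⅙) + 6*(-⅕)) - 31) = √((2 - 6/5) - 31) = √(⅘ - 31) = √(-151/5) = I*√755/5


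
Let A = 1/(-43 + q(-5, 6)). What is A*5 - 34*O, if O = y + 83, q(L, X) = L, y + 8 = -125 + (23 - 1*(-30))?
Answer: -4901/48 ≈ -102.10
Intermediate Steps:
y = -80 (y = -8 + (-125 + (23 - 1*(-30))) = -8 + (-125 + (23 + 30)) = -8 + (-125 + 53) = -8 - 72 = -80)
O = 3 (O = -80 + 83 = 3)
A = -1/48 (A = 1/(-43 - 5) = 1/(-48) = -1/48 ≈ -0.020833)
A*5 - 34*O = -1/48*5 - 34*3 = -5/48 - 102 = -4901/48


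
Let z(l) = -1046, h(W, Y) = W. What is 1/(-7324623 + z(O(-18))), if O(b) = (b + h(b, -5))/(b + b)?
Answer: -1/7325669 ≈ -1.3651e-7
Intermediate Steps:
O(b) = 1 (O(b) = (b + b)/(b + b) = (2*b)/((2*b)) = (2*b)*(1/(2*b)) = 1)
1/(-7324623 + z(O(-18))) = 1/(-7324623 - 1046) = 1/(-7325669) = -1/7325669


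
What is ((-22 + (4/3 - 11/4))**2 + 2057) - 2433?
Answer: 24817/144 ≈ 172.34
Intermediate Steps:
((-22 + (4/3 - 11/4))**2 + 2057) - 2433 = ((-22 - 17/12)**2 + 2057) - 2433 = ((-281/12)**2 + 2057) - 2433 = (78961/144 + 2057) - 2433 = 375169/144 - 2433 = 24817/144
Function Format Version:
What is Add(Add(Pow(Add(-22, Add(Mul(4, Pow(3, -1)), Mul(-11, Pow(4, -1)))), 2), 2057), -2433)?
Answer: Rational(24817, 144) ≈ 172.34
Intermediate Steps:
Add(Add(Pow(Add(-22, Add(Mul(4, Pow(3, -1)), Mul(-11, Pow(4, -1)))), 2), 2057), -2433) = Add(Add(Pow(Add(-22, Add(Mul(4, Rational(1, 3)), Mul(-11, Rational(1, 4)))), 2), 2057), -2433) = Add(Add(Pow(Add(-22, Add(Rational(4, 3), Rational(-11, 4))), 2), 2057), -2433) = Add(Add(Pow(Add(-22, Rational(-17, 12)), 2), 2057), -2433) = Add(Add(Pow(Rational(-281, 12), 2), 2057), -2433) = Add(Add(Rational(78961, 144), 2057), -2433) = Add(Rational(375169, 144), -2433) = Rational(24817, 144)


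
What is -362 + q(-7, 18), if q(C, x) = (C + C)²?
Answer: -166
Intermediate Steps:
q(C, x) = 4*C² (q(C, x) = (2*C)² = 4*C²)
-362 + q(-7, 18) = -362 + 4*(-7)² = -362 + 4*49 = -362 + 196 = -166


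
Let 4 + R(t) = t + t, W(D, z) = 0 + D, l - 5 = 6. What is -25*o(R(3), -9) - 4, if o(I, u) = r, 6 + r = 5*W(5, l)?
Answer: -479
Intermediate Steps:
l = 11 (l = 5 + 6 = 11)
W(D, z) = D
R(t) = -4 + 2*t (R(t) = -4 + (t + t) = -4 + 2*t)
r = 19 (r = -6 + 5*5 = -6 + 25 = 19)
o(I, u) = 19
-25*o(R(3), -9) - 4 = -25*19 - 4 = -475 - 4 = -479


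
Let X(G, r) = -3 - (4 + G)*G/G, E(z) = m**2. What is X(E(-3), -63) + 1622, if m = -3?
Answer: 1606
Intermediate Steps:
E(z) = 9 (E(z) = (-3)**2 = 9)
X(G, r) = -7 - G (X(G, r) = -3 - G*(4 + G)/G = -3 - (4 + G) = -3 + (-4 - G) = -7 - G)
X(E(-3), -63) + 1622 = (-7 - 1*9) + 1622 = (-7 - 9) + 1622 = -16 + 1622 = 1606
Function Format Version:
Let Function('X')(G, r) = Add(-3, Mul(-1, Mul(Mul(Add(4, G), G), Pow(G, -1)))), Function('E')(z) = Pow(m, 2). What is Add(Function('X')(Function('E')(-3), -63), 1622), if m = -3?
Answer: 1606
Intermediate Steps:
Function('E')(z) = 9 (Function('E')(z) = Pow(-3, 2) = 9)
Function('X')(G, r) = Add(-7, Mul(-1, G)) (Function('X')(G, r) = Add(-3, Mul(-1, Mul(Mul(G, Add(4, G)), Pow(G, -1)))) = Add(-3, Mul(-1, Add(4, G))) = Add(-3, Add(-4, Mul(-1, G))) = Add(-7, Mul(-1, G)))
Add(Function('X')(Function('E')(-3), -63), 1622) = Add(Add(-7, Mul(-1, 9)), 1622) = Add(Add(-7, -9), 1622) = Add(-16, 1622) = 1606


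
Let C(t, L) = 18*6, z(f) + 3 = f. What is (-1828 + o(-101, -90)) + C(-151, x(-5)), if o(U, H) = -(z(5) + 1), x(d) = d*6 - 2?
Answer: -1723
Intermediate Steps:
x(d) = -2 + 6*d (x(d) = 6*d - 2 = -2 + 6*d)
z(f) = -3 + f
o(U, H) = -3 (o(U, H) = -((-3 + 5) + 1) = -(2 + 1) = -1*3 = -3)
C(t, L) = 108
(-1828 + o(-101, -90)) + C(-151, x(-5)) = (-1828 - 3) + 108 = -1831 + 108 = -1723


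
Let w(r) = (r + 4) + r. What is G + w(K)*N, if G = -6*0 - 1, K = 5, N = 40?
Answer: 559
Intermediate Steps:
w(r) = 4 + 2*r (w(r) = (4 + r) + r = 4 + 2*r)
G = -1 (G = 0 - 1 = -1)
G + w(K)*N = -1 + (4 + 2*5)*40 = -1 + (4 + 10)*40 = -1 + 14*40 = -1 + 560 = 559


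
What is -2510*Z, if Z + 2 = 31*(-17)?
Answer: 1327790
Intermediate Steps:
Z = -529 (Z = -2 + 31*(-17) = -2 - 527 = -529)
-2510*Z = -2510*(-529) = 1327790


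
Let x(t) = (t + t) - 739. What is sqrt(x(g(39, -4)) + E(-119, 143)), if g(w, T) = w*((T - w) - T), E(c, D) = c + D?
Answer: 17*I*sqrt(13) ≈ 61.294*I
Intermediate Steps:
E(c, D) = D + c
g(w, T) = -w**2 (g(w, T) = w*(-w) = -w**2)
x(t) = -739 + 2*t (x(t) = 2*t - 739 = -739 + 2*t)
sqrt(x(g(39, -4)) + E(-119, 143)) = sqrt((-739 + 2*(-1*39**2)) + (143 - 119)) = sqrt((-739 + 2*(-1*1521)) + 24) = sqrt((-739 + 2*(-1521)) + 24) = sqrt((-739 - 3042) + 24) = sqrt(-3781 + 24) = sqrt(-3757) = 17*I*sqrt(13)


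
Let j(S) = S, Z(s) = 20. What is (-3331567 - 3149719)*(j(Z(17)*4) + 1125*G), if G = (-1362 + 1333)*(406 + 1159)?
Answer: 330921792245870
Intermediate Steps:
G = -45385 (G = -29*1565 = -45385)
(-3331567 - 3149719)*(j(Z(17)*4) + 1125*G) = (-3331567 - 3149719)*(20*4 + 1125*(-45385)) = -6481286*(80 - 51058125) = -6481286*(-51058045) = 330921792245870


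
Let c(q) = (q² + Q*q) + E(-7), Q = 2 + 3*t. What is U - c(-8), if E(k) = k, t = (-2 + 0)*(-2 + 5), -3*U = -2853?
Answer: 766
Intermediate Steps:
U = 951 (U = -⅓*(-2853) = 951)
t = -6 (t = -2*3 = -6)
Q = -16 (Q = 2 + 3*(-6) = 2 - 18 = -16)
c(q) = -7 + q² - 16*q (c(q) = (q² - 16*q) - 7 = -7 + q² - 16*q)
U - c(-8) = 951 - (-7 + (-8)² - 16*(-8)) = 951 - (-7 + 64 + 128) = 951 - 1*185 = 951 - 185 = 766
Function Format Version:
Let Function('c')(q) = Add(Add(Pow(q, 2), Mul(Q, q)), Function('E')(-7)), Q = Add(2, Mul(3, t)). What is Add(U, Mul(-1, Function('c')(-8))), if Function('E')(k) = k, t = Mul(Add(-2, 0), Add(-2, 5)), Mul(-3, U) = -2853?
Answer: 766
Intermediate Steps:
U = 951 (U = Mul(Rational(-1, 3), -2853) = 951)
t = -6 (t = Mul(-2, 3) = -6)
Q = -16 (Q = Add(2, Mul(3, -6)) = Add(2, -18) = -16)
Function('c')(q) = Add(-7, Pow(q, 2), Mul(-16, q)) (Function('c')(q) = Add(Add(Pow(q, 2), Mul(-16, q)), -7) = Add(-7, Pow(q, 2), Mul(-16, q)))
Add(U, Mul(-1, Function('c')(-8))) = Add(951, Mul(-1, Add(-7, Pow(-8, 2), Mul(-16, -8)))) = Add(951, Mul(-1, Add(-7, 64, 128))) = Add(951, Mul(-1, 185)) = Add(951, -185) = 766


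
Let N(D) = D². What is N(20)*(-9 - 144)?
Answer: -61200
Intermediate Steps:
N(20)*(-9 - 144) = 20²*(-9 - 144) = 400*(-153) = -61200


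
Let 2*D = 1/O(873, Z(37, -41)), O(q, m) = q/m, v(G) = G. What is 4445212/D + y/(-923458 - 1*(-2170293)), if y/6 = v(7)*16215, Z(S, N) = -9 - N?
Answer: 241927764255297/997468 ≈ 2.4254e+8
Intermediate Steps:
y = 681030 (y = 6*(7*16215) = 6*113505 = 681030)
D = 16/873 (D = 1/(2*((873/(-9 - 1*(-41))))) = 1/(2*((873/(-9 + 41)))) = 1/(2*((873/32))) = 1/(2*((873*(1/32)))) = 1/(2*(873/32)) = (1/2)*(32/873) = 16/873 ≈ 0.018328)
4445212/D + y/(-923458 - 1*(-2170293)) = 4445212/(16/873) + 681030/(-923458 - 1*(-2170293)) = 4445212*(873/16) + 681030/(-923458 + 2170293) = 970167519/4 + 681030/1246835 = 970167519/4 + 681030*(1/1246835) = 970167519/4 + 136206/249367 = 241927764255297/997468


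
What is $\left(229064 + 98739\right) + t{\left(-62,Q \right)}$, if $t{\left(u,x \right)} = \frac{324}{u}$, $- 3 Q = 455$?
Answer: $\frac{10161731}{31} \approx 3.278 \cdot 10^{5}$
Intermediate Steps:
$Q = - \frac{455}{3}$ ($Q = \left(- \frac{1}{3}\right) 455 = - \frac{455}{3} \approx -151.67$)
$\left(229064 + 98739\right) + t{\left(-62,Q \right)} = \left(229064 + 98739\right) + \frac{324}{-62} = 327803 + 324 \left(- \frac{1}{62}\right) = 327803 - \frac{162}{31} = \frac{10161731}{31}$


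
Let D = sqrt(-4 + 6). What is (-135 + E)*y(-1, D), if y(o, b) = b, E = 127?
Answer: -8*sqrt(2) ≈ -11.314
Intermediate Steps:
D = sqrt(2) ≈ 1.4142
(-135 + E)*y(-1, D) = (-135 + 127)*sqrt(2) = -8*sqrt(2)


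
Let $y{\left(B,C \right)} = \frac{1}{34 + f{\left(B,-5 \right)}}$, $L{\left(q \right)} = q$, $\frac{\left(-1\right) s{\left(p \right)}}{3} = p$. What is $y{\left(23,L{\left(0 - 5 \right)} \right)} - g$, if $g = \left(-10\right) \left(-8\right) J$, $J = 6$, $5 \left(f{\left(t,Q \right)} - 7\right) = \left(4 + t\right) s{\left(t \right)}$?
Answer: $- \frac{795845}{1658} \approx -480.0$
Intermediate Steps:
$s{\left(p \right)} = - 3 p$
$f{\left(t,Q \right)} = 7 - \frac{3 t \left(4 + t\right)}{5}$ ($f{\left(t,Q \right)} = 7 + \frac{\left(4 + t\right) \left(- 3 t\right)}{5} = 7 + \frac{\left(-3\right) t \left(4 + t\right)}{5} = 7 - \frac{3 t \left(4 + t\right)}{5}$)
$y{\left(B,C \right)} = \frac{1}{41 - \frac{12 B}{5} - \frac{3 B^{2}}{5}}$ ($y{\left(B,C \right)} = \frac{1}{34 - \left(-7 + \frac{3 B^{2}}{5} + \frac{12 B}{5}\right)} = \frac{1}{41 - \frac{12 B}{5} - \frac{3 B^{2}}{5}}$)
$g = 480$ ($g = \left(-10\right) \left(-8\right) 6 = 80 \cdot 6 = 480$)
$y{\left(23,L{\left(0 - 5 \right)} \right)} - g = \frac{5}{205 - 276 - 3 \cdot 23^{2}} - 480 = \frac{5}{205 - 276 - 1587} - 480 = \frac{5}{-1658} - 480 = 5 \left(- \frac{1}{1658}\right) - 480 = - \frac{5}{1658} - 480 = - \frac{795845}{1658}$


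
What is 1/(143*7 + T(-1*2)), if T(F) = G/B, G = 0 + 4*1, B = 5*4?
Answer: 5/5006 ≈ 0.00099880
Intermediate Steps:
B = 20
G = 4 (G = 0 + 4 = 4)
T(F) = ⅕ (T(F) = 4/20 = 4*(1/20) = ⅕)
1/(143*7 + T(-1*2)) = 1/(143*7 + ⅕) = 1/(1001 + ⅕) = 1/(5006/5) = 5/5006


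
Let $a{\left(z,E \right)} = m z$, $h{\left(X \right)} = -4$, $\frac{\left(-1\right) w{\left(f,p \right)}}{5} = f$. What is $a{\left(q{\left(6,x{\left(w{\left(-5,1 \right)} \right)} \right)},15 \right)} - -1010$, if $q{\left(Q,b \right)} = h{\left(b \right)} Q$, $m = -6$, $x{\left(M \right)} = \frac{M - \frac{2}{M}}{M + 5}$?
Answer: $1154$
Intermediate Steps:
$w{\left(f,p \right)} = - 5 f$
$x{\left(M \right)} = \frac{M - \frac{2}{M}}{5 + M}$
$q{\left(Q,b \right)} = - 4 Q$
$a{\left(z,E \right)} = - 6 z$
$a{\left(q{\left(6,x{\left(w{\left(-5,1 \right)} \right)} \right)},15 \right)} - -1010 = - 6 \left(\left(-4\right) 6\right) - -1010 = \left(-6\right) \left(-24\right) + 1010 = 144 + 1010 = 1154$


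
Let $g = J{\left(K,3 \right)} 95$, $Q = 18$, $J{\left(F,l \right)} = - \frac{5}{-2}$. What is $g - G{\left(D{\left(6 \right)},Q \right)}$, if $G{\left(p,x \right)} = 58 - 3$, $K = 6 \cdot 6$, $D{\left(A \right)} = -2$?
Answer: $\frac{365}{2} \approx 182.5$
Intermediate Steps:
$K = 36$
$J{\left(F,l \right)} = \frac{5}{2}$ ($J{\left(F,l \right)} = \left(-5\right) \left(- \frac{1}{2}\right) = \frac{5}{2}$)
$G{\left(p,x \right)} = 55$ ($G{\left(p,x \right)} = 58 - 3 = 55$)
$g = \frac{475}{2}$ ($g = \frac{5}{2} \cdot 95 = \frac{475}{2} \approx 237.5$)
$g - G{\left(D{\left(6 \right)},Q \right)} = \frac{475}{2} - 55 = \frac{365}{2}$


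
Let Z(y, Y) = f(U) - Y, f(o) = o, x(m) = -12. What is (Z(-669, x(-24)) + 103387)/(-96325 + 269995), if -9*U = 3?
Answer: 155098/260505 ≈ 0.59537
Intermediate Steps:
U = -⅓ (U = -⅑*3 = -⅓ ≈ -0.33333)
Z(y, Y) = -⅓ - Y
(Z(-669, x(-24)) + 103387)/(-96325 + 269995) = ((-⅓ - 1*(-12)) + 103387)/(-96325 + 269995) = ((-⅓ + 12) + 103387)/173670 = (35/3 + 103387)*(1/173670) = (310196/3)*(1/173670) = 155098/260505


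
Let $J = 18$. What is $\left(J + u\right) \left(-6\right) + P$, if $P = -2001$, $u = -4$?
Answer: $-2085$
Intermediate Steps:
$\left(J + u\right) \left(-6\right) + P = \left(18 - 4\right) \left(-6\right) - 2001 = 14 \left(-6\right) - 2001 = -84 - 2001 = -2085$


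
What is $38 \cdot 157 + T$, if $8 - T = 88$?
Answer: $5886$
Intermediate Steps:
$T = -80$ ($T = 8 - 88 = -80$)
$38 \cdot 157 + T = 38 \cdot 157 - 80 = 5966 - 80 = 5886$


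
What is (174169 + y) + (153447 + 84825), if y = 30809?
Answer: 443250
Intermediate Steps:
(174169 + y) + (153447 + 84825) = (174169 + 30809) + (153447 + 84825) = 204978 + 238272 = 443250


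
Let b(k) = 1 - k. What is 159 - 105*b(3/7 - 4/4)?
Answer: -6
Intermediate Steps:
159 - 105*b(3/7 - 4/4) = 159 - 105*(1 - (3/7 - 4/4)) = 159 - 105*(1 - (3*(⅐) - 4*¼)) = 159 - 105*(1 - (3/7 - 1)) = 159 - 105*(1 - 1*(-4/7)) = 159 - 105*(1 + 4/7) = 159 - 105*11/7 = 159 - 165 = -6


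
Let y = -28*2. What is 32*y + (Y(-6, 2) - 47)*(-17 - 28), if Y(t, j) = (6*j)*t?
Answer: 3563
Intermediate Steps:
Y(t, j) = 6*j*t
y = -56
32*y + (Y(-6, 2) - 47)*(-17 - 28) = 32*(-56) + (6*2*(-6) - 47)*(-17 - 28) = -1792 + (-72 - 47)*(-45) = -1792 - 119*(-45) = -1792 + 5355 = 3563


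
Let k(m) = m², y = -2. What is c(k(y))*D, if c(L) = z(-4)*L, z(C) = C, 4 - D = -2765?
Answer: -44304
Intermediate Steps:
D = 2769 (D = 4 - 1*(-2765) = 4 + 2765 = 2769)
c(L) = -4*L
c(k(y))*D = -4*(-2)²*2769 = -4*4*2769 = -16*2769 = -44304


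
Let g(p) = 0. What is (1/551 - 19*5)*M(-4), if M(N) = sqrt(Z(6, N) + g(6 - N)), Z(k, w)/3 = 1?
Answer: -52344*sqrt(3)/551 ≈ -164.54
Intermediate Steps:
Z(k, w) = 3 (Z(k, w) = 3*1 = 3)
M(N) = sqrt(3) (M(N) = sqrt(3 + 0) = sqrt(3))
(1/551 - 19*5)*M(-4) = (1/551 - 19*5)*sqrt(3) = (1/551 - 95)*sqrt(3) = -52344*sqrt(3)/551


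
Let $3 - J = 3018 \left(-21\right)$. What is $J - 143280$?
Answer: $-79899$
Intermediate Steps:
$J = 63381$ ($J = 3 - 3018 \left(-21\right) = 3 - -63378 = 3 + 63378 = 63381$)
$J - 143280 = 63381 - 143280 = -79899$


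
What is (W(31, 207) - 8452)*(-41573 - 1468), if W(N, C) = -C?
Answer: 372692019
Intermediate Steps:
(W(31, 207) - 8452)*(-41573 - 1468) = (-1*207 - 8452)*(-41573 - 1468) = (-207 - 8452)*(-43041) = -8659*(-43041) = 372692019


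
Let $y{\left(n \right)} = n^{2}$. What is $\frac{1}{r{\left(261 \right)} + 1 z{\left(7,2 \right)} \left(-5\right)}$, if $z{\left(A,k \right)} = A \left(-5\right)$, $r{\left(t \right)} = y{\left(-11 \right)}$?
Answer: $\frac{1}{296} \approx 0.0033784$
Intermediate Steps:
$r{\left(t \right)} = 121$ ($r{\left(t \right)} = \left(-11\right)^{2} = 121$)
$z{\left(A,k \right)} = - 5 A$
$\frac{1}{r{\left(261 \right)} + 1 z{\left(7,2 \right)} \left(-5\right)} = \frac{1}{121 + 1 \left(\left(-5\right) 7\right) \left(-5\right)} = \frac{1}{121 + 1 \left(-35\right) \left(-5\right)} = \frac{1}{121 - -175} = \frac{1}{121 + 175} = \frac{1}{296}$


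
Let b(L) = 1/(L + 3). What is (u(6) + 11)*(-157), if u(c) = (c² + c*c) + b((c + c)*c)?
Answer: -977482/75 ≈ -13033.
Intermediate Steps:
b(L) = 1/(3 + L)
u(c) = 1/(3 + 2*c²) + 2*c² (u(c) = (c² + c*c) + 1/(3 + (c + c)*c) = (c² + c²) + 1/(3 + (2*c)*c) = 2*c² + 1/(3 + 2*c²) = 1/(3 + 2*c²) + 2*c²)
(u(6) + 11)*(-157) = ((1 + 4*6⁴ + 6*6²)/(3 + 2*6²) + 11)*(-157) = ((1 + 4*1296 + 6*36)/(3 + 2*36) + 11)*(-157) = ((1 + 5184 + 216)/(3 + 72) + 11)*(-157) = (5401/75 + 11)*(-157) = (6226/75)*(-157) = -977482/75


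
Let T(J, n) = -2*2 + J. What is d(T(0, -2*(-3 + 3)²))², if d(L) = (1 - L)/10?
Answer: ¼ ≈ 0.25000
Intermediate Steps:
T(J, n) = -4 + J
d(L) = ⅒ - L/10 (d(L) = (1 - L)*(⅒) = ⅒ - L/10)
d(T(0, -2*(-3 + 3)²))² = (⅒ - (-4 + 0)/10)² = (⅒ - ⅒*(-4))² = (⅒ + ⅖)² = (½)² = ¼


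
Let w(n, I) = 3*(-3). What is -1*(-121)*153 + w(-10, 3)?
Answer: 18504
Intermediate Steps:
w(n, I) = -9
-1*(-121)*153 + w(-10, 3) = -1*(-121)*153 - 9 = 121*153 - 9 = 18513 - 9 = 18504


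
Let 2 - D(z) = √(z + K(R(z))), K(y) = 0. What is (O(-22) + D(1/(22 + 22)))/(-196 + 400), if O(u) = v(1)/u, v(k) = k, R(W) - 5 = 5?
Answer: 43/4488 - √11/4488 ≈ 0.0088421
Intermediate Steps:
R(W) = 10 (R(W) = 5 + 5 = 10)
O(u) = 1/u
D(z) = 2 - √z (D(z) = 2 - √(z + 0) = 2 - √z)
(O(-22) + D(1/(22 + 22)))/(-196 + 400) = (1/(-22) + (2 - √(1/(22 + 22))))/(-196 + 400) = (-1/22 + (2 - √(1/44)))/204 = (-1/22 + (2 - √(1/44)))*(1/204) = (-1/22 + (2 - √11/22))*(1/204) = (43/22 - √11/22)*(1/204) = 43/4488 - √11/4488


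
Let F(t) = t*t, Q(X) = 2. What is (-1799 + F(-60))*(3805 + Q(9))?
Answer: 6856407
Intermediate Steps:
F(t) = t²
(-1799 + F(-60))*(3805 + Q(9)) = (-1799 + (-60)²)*(3805 + 2) = (-1799 + 3600)*3807 = 1801*3807 = 6856407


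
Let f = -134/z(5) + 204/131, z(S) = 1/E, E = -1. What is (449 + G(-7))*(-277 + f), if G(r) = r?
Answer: -8189818/131 ≈ -62518.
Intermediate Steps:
z(S) = -1 (z(S) = 1/(-1) = -1)
f = 17758/131 (f = -134/(-1) + 204/131 = -134*(-1) + 204*(1/131) = 134 + 204/131 = 17758/131 ≈ 135.56)
(449 + G(-7))*(-277 + f) = (449 - 7)*(-277 + 17758/131) = 442*(-18529/131) = -8189818/131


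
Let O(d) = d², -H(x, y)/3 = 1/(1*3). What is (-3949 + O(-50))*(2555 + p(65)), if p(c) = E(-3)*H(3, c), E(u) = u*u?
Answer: -3689154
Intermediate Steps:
H(x, y) = -1 (H(x, y) = -3/(1*3) = -3/3 = -3*⅓ = -1)
E(u) = u²
p(c) = -9 (p(c) = (-3)²*(-1) = 9*(-1) = -9)
(-3949 + O(-50))*(2555 + p(65)) = (-3949 + (-50)²)*(2555 - 9) = (-3949 + 2500)*2546 = -1449*2546 = -3689154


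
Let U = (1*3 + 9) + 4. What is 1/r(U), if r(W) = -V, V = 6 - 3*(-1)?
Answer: -⅑ ≈ -0.11111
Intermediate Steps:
V = 9 (V = 6 + 3 = 9)
U = 16 (U = (3 + 9) + 4 = 12 + 4 = 16)
r(W) = -9 (r(W) = -1*9 = -9)
1/r(U) = 1/(-9) = -⅑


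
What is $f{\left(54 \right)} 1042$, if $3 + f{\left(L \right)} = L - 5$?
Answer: $47932$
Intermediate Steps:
$f{\left(L \right)} = -8 + L$ ($f{\left(L \right)} = -3 + \left(L - 5\right) = -3 + \left(-5 + L\right) = -8 + L$)
$f{\left(54 \right)} 1042 = \left(-8 + 54\right) 1042 = 46 \cdot 1042 = 47932$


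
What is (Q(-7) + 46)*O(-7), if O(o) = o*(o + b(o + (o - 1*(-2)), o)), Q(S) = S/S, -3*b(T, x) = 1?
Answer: 7238/3 ≈ 2412.7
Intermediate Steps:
b(T, x) = -⅓ (b(T, x) = -⅓*1 = -⅓)
Q(S) = 1
O(o) = o*(-⅓ + o) (O(o) = o*(o - ⅓) = o*(-⅓ + o))
(Q(-7) + 46)*O(-7) = (1 + 46)*(-7*(-⅓ - 7)) = 47*(-7*(-22/3)) = 47*(154/3) = 7238/3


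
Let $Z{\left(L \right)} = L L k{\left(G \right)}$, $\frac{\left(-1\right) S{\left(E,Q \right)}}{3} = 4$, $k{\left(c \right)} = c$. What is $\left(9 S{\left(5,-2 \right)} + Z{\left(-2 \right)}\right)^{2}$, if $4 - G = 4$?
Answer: $11664$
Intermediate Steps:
$G = 0$ ($G = 4 - 4 = 0$)
$S{\left(E,Q \right)} = -12$ ($S{\left(E,Q \right)} = \left(-3\right) 4 = -12$)
$Z{\left(L \right)} = 0$ ($Z{\left(L \right)} = L L 0 = L^{2} \cdot 0 = 0$)
$\left(9 S{\left(5,-2 \right)} + Z{\left(-2 \right)}\right)^{2} = \left(9 \left(-12\right) + 0\right)^{2} = \left(-108 + 0\right)^{2} = \left(-108\right)^{2} = 11664$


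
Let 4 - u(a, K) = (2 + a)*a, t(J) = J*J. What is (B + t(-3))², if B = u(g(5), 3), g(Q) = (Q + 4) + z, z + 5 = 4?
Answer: 4489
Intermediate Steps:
z = -1 (z = -5 + 4 = -1)
t(J) = J²
g(Q) = 3 + Q (g(Q) = (Q + 4) - 1 = (4 + Q) - 1 = 3 + Q)
u(a, K) = 4 - a*(2 + a) (u(a, K) = 4 - (2 + a)*a = 4 - a*(2 + a))
B = -76 (B = 4 - (3 + 5)² - 2*(3 + 5) = 4 - 1*8² - 2*8 = 4 - 1*64 - 16 = 4 - 64 - 16 = -76)
(B + t(-3))² = (-76 + (-3)²)² = (-76 + 9)² = (-67)² = 4489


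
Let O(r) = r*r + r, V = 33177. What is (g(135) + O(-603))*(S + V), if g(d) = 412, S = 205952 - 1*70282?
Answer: 61362039046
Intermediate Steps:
S = 135670 (S = 205952 - 70282 = 135670)
O(r) = r + r**2 (O(r) = r**2 + r = r + r**2)
(g(135) + O(-603))*(S + V) = (412 - 603*(1 - 603))*(135670 + 33177) = (412 - 603*(-602))*168847 = (412 + 363006)*168847 = 363418*168847 = 61362039046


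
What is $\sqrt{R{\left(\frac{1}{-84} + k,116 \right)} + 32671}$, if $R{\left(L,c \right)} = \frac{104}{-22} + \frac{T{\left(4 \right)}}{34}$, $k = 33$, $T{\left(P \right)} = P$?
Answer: $\frac{9 \sqrt{14102605}}{187} \approx 180.74$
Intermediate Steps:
$R{\left(L,c \right)} = - \frac{862}{187}$ ($R{\left(L,c \right)} = \frac{104}{-22} + \frac{4}{34} = 104 \left(- \frac{1}{22}\right) + 4 \cdot \frac{1}{34} = - \frac{52}{11} + \frac{2}{17} = - \frac{862}{187}$)
$\sqrt{R{\left(\frac{1}{-84} + k,116 \right)} + 32671} = \sqrt{- \frac{862}{187} + 32671} = \sqrt{\frac{6108615}{187}} = \frac{9 \sqrt{14102605}}{187}$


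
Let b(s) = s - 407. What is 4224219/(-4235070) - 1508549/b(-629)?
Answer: 152010341013/104465060 ≈ 1455.1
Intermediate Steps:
b(s) = -407 + s
4224219/(-4235070) - 1508549/b(-629) = 4224219/(-4235070) - 1508549/(-407 - 629) = 4224219*(-1/4235070) - 1508549/(-1036) = -1408073/1411690 - 1508549*(-1/1036) = -1408073/1411690 + 215507/148 = 152010341013/104465060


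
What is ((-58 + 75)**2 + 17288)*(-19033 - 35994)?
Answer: -967209579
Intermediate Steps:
((-58 + 75)**2 + 17288)*(-19033 - 35994) = (17**2 + 17288)*(-55027) = (289 + 17288)*(-55027) = 17577*(-55027) = -967209579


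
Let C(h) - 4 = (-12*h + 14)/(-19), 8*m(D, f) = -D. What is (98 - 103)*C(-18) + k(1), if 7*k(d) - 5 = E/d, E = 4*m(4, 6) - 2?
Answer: 5409/133 ≈ 40.669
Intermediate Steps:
m(D, f) = -D/8 (m(D, f) = (-D)/8 = -D/8)
E = -4 (E = 4*(-⅛*4) - 2 = 4*(-½) - 2 = -2 - 2 = -4)
k(d) = 5/7 - 4/(7*d) (k(d) = 5/7 + (-4/d)/7 = 5/7 - 4/(7*d))
C(h) = 62/19 + 12*h/19 (C(h) = 4 + (-12*h + 14)/(-19) = 4 + (14 - 12*h)*(-1/19) = 4 + (-14/19 + 12*h/19) = 62/19 + 12*h/19)
(98 - 103)*C(-18) + k(1) = (98 - 103)*(62/19 + (12/19)*(-18)) + (⅐)*(-4 + 5*1)/1 = -5*(62/19 - 216/19) + (⅐)*1*(-4 + 5) = -5*(-154/19) + (⅐)*1*1 = 770/19 + ⅐ = 5409/133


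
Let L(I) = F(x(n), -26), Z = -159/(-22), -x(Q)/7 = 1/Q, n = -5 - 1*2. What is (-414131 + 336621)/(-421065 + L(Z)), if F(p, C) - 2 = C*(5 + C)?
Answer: 77510/420517 ≈ 0.18432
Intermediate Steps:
n = -7 (n = -5 - 2 = -7)
x(Q) = -7/Q
F(p, C) = 2 + C*(5 + C)
Z = 159/22 (Z = -159*(-1/22) = 159/22 ≈ 7.2273)
L(I) = 548 (L(I) = 2 + (-26)**2 + 5*(-26) = 2 + 676 - 130 = 548)
(-414131 + 336621)/(-421065 + L(Z)) = (-414131 + 336621)/(-421065 + 548) = -77510/(-420517) = -77510*(-1/420517) = 77510/420517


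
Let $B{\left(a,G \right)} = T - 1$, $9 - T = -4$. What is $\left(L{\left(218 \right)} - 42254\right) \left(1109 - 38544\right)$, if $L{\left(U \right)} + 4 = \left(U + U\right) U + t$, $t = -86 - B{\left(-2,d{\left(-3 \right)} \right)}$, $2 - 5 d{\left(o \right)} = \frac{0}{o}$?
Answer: $-1972525020$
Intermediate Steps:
$T = 13$ ($T = 9 - -4 = 9 + 4 = 13$)
$d{\left(o \right)} = \frac{2}{5}$ ($d{\left(o \right)} = \frac{2}{5} - \frac{0 \frac{1}{o}}{5} = \frac{2}{5} - 0 = \frac{2}{5} + 0 = \frac{2}{5}$)
$B{\left(a,G \right)} = 12$ ($B{\left(a,G \right)} = 13 - 1 = 12$)
$t = -98$ ($t = -86 - 12 = -98$)
$L{\left(U \right)} = -102 + 2 U^{2}$ ($L{\left(U \right)} = -4 + \left(\left(U + U\right) U - 98\right) = -4 + \left(2 U U - 98\right) = -4 + \left(2 U^{2} - 98\right) = -4 + \left(-98 + 2 U^{2}\right) = -102 + 2 U^{2}$)
$\left(L{\left(218 \right)} - 42254\right) \left(1109 - 38544\right) = \left(\left(-102 + 2 \cdot 218^{2}\right) - 42254\right) \left(1109 - 38544\right) = \left(\left(-102 + 2 \cdot 47524\right) - 42254\right) \left(-37435\right) = \left(\left(-102 + 95048\right) - 42254\right) \left(-37435\right) = \left(94946 - 42254\right) \left(-37435\right) = 52692 \left(-37435\right) = -1972525020$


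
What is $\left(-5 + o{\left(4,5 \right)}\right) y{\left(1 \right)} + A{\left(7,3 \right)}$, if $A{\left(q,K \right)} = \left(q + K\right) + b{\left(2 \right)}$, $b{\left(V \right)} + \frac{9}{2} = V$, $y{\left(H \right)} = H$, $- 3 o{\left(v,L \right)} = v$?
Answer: $\frac{7}{6} \approx 1.1667$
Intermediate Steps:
$o{\left(v,L \right)} = - \frac{v}{3}$
$b{\left(V \right)} = - \frac{9}{2} + V$
$A{\left(q,K \right)} = - \frac{5}{2} + K + q$ ($A{\left(q,K \right)} = \left(q + K\right) + \left(- \frac{9}{2} + 2\right) = \left(K + q\right) - \frac{5}{2} = - \frac{5}{2} + K + q$)
$\left(-5 + o{\left(4,5 \right)}\right) y{\left(1 \right)} + A{\left(7,3 \right)} = \left(-5 - \frac{4}{3}\right) 1 + \left(- \frac{5}{2} + 3 + 7\right) = \left(-5 - \frac{4}{3}\right) 1 + \frac{15}{2} = \left(- \frac{19}{3}\right) 1 + \frac{15}{2} = - \frac{19}{3} + \frac{15}{2} = \frac{7}{6}$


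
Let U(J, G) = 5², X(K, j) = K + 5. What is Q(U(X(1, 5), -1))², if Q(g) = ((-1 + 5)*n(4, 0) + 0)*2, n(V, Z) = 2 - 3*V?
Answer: 6400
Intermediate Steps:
X(K, j) = 5 + K
U(J, G) = 25
Q(g) = -80 (Q(g) = ((-1 + 5)*(2 - 3*4) + 0)*2 = (4*(2 - 12) + 0)*2 = (4*(-10) + 0)*2 = (-40 + 0)*2 = -40*2 = -80)
Q(U(X(1, 5), -1))² = (-80)² = 6400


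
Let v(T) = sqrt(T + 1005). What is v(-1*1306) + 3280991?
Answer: 3280991 + I*sqrt(301) ≈ 3.281e+6 + 17.349*I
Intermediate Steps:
v(T) = sqrt(1005 + T)
v(-1*1306) + 3280991 = sqrt(1005 - 1*1306) + 3280991 = sqrt(1005 - 1306) + 3280991 = sqrt(-301) + 3280991 = I*sqrt(301) + 3280991 = 3280991 + I*sqrt(301)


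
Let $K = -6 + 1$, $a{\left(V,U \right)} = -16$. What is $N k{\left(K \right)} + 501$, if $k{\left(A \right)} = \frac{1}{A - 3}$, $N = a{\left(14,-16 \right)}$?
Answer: $503$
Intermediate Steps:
$N = -16$
$K = -5$
$k{\left(A \right)} = \frac{1}{-3 + A}$
$N k{\left(K \right)} + 501 = - \frac{16}{-3 - 5} + 501 = - \frac{16}{-8} + 501 = \left(-16\right) \left(- \frac{1}{8}\right) + 501 = 2 + 501 = 503$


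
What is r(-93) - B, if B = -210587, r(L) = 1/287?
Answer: 60438470/287 ≈ 2.1059e+5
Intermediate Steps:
r(L) = 1/287
r(-93) - B = 1/287 - 1*(-210587) = 1/287 + 210587 = 60438470/287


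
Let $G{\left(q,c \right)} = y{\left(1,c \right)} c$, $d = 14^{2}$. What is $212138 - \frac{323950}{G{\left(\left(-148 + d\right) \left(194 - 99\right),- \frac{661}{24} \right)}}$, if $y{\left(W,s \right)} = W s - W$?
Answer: $\frac{19173261826}{90557} \approx 2.1173 \cdot 10^{5}$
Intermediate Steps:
$y{\left(W,s \right)} = - W + W s$
$d = 196$
$G{\left(q,c \right)} = c \left(-1 + c\right)$ ($G{\left(q,c \right)} = 1 \left(-1 + c\right) c = \left(-1 + c\right) c = c \left(-1 + c\right)$)
$212138 - \frac{323950}{G{\left(\left(-148 + d\right) \left(194 - 99\right),- \frac{661}{24} \right)}} = 212138 - \frac{323950}{- \frac{661}{24} \left(-1 - \frac{661}{24}\right)} = 212138 - \frac{323950}{\left(-661\right) \frac{1}{24} \left(-1 - \frac{661}{24}\right)} = 212138 - \frac{323950}{\left(- \frac{661}{24}\right) \left(-1 - \frac{661}{24}\right)} = 212138 - \frac{323950}{\left(- \frac{661}{24}\right) \left(- \frac{685}{24}\right)} = 212138 - \frac{323950}{\frac{452785}{576}} = 212138 - 323950 \cdot \frac{576}{452785} = 212138 - \frac{37319040}{90557} = \frac{19173261826}{90557}$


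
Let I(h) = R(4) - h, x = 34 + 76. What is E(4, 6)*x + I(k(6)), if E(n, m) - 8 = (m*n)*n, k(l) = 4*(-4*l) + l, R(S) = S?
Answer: 11534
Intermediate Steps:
x = 110
k(l) = -15*l (k(l) = -16*l + l = -15*l)
E(n, m) = 8 + m*n² (E(n, m) = 8 + (m*n)*n = 8 + m*n²)
I(h) = 4 - h
E(4, 6)*x + I(k(6)) = (8 + 6*4²)*110 + (4 - (-15)*6) = (8 + 6*16)*110 + (4 - 1*(-90)) = (8 + 96)*110 + (4 + 90) = 104*110 + 94 = 11440 + 94 = 11534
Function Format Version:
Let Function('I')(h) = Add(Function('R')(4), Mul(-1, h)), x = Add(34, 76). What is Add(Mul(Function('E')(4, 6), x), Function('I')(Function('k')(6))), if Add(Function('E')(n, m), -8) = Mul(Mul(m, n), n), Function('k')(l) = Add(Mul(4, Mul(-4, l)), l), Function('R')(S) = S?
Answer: 11534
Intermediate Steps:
x = 110
Function('k')(l) = Mul(-15, l) (Function('k')(l) = Add(Mul(-16, l), l) = Mul(-15, l))
Function('E')(n, m) = Add(8, Mul(m, Pow(n, 2))) (Function('E')(n, m) = Add(8, Mul(Mul(m, n), n)) = Add(8, Mul(m, Pow(n, 2))))
Function('I')(h) = Add(4, Mul(-1, h))
Add(Mul(Function('E')(4, 6), x), Function('I')(Function('k')(6))) = Add(Mul(Add(8, Mul(6, Pow(4, 2))), 110), Add(4, Mul(-1, Mul(-15, 6)))) = Add(Mul(Add(8, Mul(6, 16)), 110), Add(4, Mul(-1, -90))) = Add(Mul(Add(8, 96), 110), Add(4, 90)) = Add(Mul(104, 110), 94) = Add(11440, 94) = 11534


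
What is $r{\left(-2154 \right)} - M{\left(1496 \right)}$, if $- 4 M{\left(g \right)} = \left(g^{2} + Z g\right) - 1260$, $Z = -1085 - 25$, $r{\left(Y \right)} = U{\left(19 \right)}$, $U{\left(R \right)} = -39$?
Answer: $144010$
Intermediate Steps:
$r{\left(Y \right)} = -39$
$Z = -1110$ ($Z = -1085 - 25 = -1110$)
$M{\left(g \right)} = 315 - \frac{g^{2}}{4} + \frac{555 g}{2}$ ($M{\left(g \right)} = - \frac{\left(g^{2} - 1110 g\right) - 1260}{4} = - \frac{-1260 + g^{2} - 1110 g}{4} = 315 - \frac{g^{2}}{4} + \frac{555 g}{2}$)
$r{\left(-2154 \right)} - M{\left(1496 \right)} = -39 - \left(315 - \frac{1496^{2}}{4} + \frac{555}{2} \cdot 1496\right) = -39 - \left(315 - 559504 + 415140\right) = -39 - -144049 = -39 + 144049 = 144010$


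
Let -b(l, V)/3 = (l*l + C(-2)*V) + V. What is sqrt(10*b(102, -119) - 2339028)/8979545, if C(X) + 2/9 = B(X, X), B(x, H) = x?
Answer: I*sqrt(23899602)/26938635 ≈ 0.00018148*I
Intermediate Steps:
C(X) = -2/9 + X
b(l, V) = -3*l**2 + 11*V/3 (b(l, V) = -3*((l*l + (-2/9 - 2)*V) + V) = -3*((l**2 - 20*V/9) + V) = -3*(l**2 - 11*V/9) = -3*l**2 + 11*V/3)
sqrt(10*b(102, -119) - 2339028)/8979545 = sqrt(10*(-3*102**2 + (11/3)*(-119)) - 2339028)/8979545 = sqrt(10*(-3*10404 - 1309/3) - 2339028)*(1/8979545) = sqrt(10*(-31212 - 1309/3) - 2339028)*(1/8979545) = sqrt(10*(-94945/3) - 2339028)*(1/8979545) = sqrt(-949450/3 - 2339028)*(1/8979545) = sqrt(-7966534/3)*(1/8979545) = (I*sqrt(23899602)/3)*(1/8979545) = I*sqrt(23899602)/26938635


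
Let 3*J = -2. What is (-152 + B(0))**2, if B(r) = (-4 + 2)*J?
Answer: 204304/9 ≈ 22700.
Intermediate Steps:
J = -2/3 (J = (1/3)*(-2) = -2/3 ≈ -0.66667)
B(r) = 4/3 (B(r) = (-4 + 2)*(-2/3) = -2*(-2/3) = 4/3)
(-152 + B(0))**2 = (-152 + 4/3)**2 = (-452/3)**2 = 204304/9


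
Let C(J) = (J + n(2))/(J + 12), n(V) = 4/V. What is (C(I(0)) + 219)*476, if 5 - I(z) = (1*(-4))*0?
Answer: 104440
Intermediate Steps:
I(z) = 5 (I(z) = 5 - 1*(-4)*0 = 5 - (-4)*0 = 5 - 1*0 = 5 + 0 = 5)
C(J) = (2 + J)/(12 + J) (C(J) = (J + 4/2)/(J + 12) = (J + 4*(½))/(12 + J) = (J + 2)/(12 + J) = (2 + J)/(12 + J))
(C(I(0)) + 219)*476 = ((2 + 5)/(12 + 5) + 219)*476 = (7/17 + 219)*476 = (3730/17)*476 = 104440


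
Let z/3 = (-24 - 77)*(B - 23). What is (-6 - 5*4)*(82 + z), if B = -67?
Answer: -711152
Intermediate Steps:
z = 27270 (z = 3*((-24 - 77)*(-67 - 23)) = 3*(-101*(-90)) = 3*9090 = 27270)
(-6 - 5*4)*(82 + z) = (-6 - 5*4)*(82 + 27270) = (-6 - 20)*27352 = -26*27352 = -711152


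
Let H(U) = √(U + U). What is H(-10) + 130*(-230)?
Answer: -29900 + 2*I*√5 ≈ -29900.0 + 4.4721*I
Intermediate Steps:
H(U) = √2*√U (H(U) = √(2*U) = √2*√U)
H(-10) + 130*(-230) = √2*√(-10) + 130*(-230) = √2*(I*√10) - 29900 = 2*I*√5 - 29900 = -29900 + 2*I*√5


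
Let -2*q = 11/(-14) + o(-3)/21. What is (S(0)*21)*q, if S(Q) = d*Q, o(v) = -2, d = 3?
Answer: 0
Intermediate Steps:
q = 37/84 (q = -(11/(-14) - 2/21)/2 = -(11*(-1/14) - 2*1/21)/2 = -(-11/14 - 2/21)/2 = -1/2*(-37/42) = 37/84 ≈ 0.44048)
S(Q) = 3*Q
(S(0)*21)*q = ((3*0)*21)*(37/84) = (0*21)*(37/84) = 0*(37/84) = 0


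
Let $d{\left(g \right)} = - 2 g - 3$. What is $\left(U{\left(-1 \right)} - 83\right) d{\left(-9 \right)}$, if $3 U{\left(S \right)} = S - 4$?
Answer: $-1270$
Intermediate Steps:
$d{\left(g \right)} = -3 - 2 g$
$U{\left(S \right)} = - \frac{4}{3} + \frac{S}{3}$ ($U{\left(S \right)} = \frac{S - 4}{3} = \frac{-4 + S}{3} = - \frac{4}{3} + \frac{S}{3}$)
$\left(U{\left(-1 \right)} - 83\right) d{\left(-9 \right)} = \left(\left(- \frac{4}{3} + \frac{1}{3} \left(-1\right)\right) - 83\right) \left(-3 - -18\right) = \left(\left(- \frac{4}{3} - \frac{1}{3}\right) - 83\right) \left(-3 + 18\right) = \left(- \frac{5}{3} - 83\right) 15 = \left(- \frac{254}{3}\right) 15 = -1270$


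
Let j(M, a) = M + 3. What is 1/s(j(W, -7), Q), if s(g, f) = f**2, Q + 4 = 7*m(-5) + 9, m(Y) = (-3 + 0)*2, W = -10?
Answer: 1/1369 ≈ 0.00073046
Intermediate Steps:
j(M, a) = 3 + M
m(Y) = -6 (m(Y) = -3*2 = -6)
Q = -37 (Q = -4 + (7*(-6) + 9) = -4 + (-42 + 9) = -4 - 33 = -37)
1/s(j(W, -7), Q) = 1/((-37)**2) = 1/1369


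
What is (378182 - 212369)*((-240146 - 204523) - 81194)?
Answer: -87194921619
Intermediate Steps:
(378182 - 212369)*((-240146 - 204523) - 81194) = 165813*(-444669 - 81194) = 165813*(-525863) = -87194921619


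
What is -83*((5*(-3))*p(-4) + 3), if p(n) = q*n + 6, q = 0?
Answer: 7221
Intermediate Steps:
p(n) = 6 (p(n) = 0*n + 6 = 0 + 6 = 6)
-83*((5*(-3))*p(-4) + 3) = -83*((5*(-3))*6 + 3) = -83*(-15*6 + 3) = -83*(-90 + 3) = -83*(-87) = 7221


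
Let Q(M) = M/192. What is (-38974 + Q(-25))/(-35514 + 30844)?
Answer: 7483033/896640 ≈ 8.3456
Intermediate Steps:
Q(M) = M/192 (Q(M) = M*(1/192) = M/192)
(-38974 + Q(-25))/(-35514 + 30844) = (-38974 + (1/192)*(-25))/(-35514 + 30844) = (-38974 - 25/192)/(-4670) = -7483033/192*(-1/4670) = 7483033/896640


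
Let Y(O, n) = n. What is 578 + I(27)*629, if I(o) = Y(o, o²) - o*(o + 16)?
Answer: -271150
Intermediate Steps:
I(o) = o² - o*(16 + o) (I(o) = o² - o*(o + 16) = o² - o*(16 + o))
578 + I(27)*629 = 578 - 16*27*629 = 578 - 432*629 = 578 - 271728 = -271150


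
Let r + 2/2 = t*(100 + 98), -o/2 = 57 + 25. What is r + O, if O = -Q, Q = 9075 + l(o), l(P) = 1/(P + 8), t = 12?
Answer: -1045199/156 ≈ -6700.0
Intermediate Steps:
o = -164 (o = -2*(57 + 25) = -2*82 = -164)
l(P) = 1/(8 + P)
Q = 1415699/156 (Q = 9075 + 1/(8 - 164) = 9075 + 1/(-156) = 9075 - 1/156 = 1415699/156 ≈ 9075.0)
O = -1415699/156 (O = -1*1415699/156 = -1415699/156 ≈ -9075.0)
r = 2375 (r = -1 + 12*(100 + 98) = -1 + 12*198 = -1 + 2376 = 2375)
r + O = 2375 - 1415699/156 = -1045199/156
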